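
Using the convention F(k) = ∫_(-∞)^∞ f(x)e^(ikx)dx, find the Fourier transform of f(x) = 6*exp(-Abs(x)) 12/(k^2+1)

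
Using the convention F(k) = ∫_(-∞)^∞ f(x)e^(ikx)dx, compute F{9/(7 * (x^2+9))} 3 * pi * exp(-3 * Abs(k))/7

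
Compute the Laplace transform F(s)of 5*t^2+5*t 10/s^3+5/s^2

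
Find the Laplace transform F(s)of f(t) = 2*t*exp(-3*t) 2/(s + 3)^2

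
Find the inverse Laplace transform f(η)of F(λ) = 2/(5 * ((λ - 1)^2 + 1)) 2 * exp(η) * sin(η)/5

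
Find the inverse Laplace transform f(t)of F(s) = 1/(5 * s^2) t/5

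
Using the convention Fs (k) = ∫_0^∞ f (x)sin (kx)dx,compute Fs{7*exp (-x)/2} 7*k/ (2*(k^2+1))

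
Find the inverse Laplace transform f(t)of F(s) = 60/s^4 10 * t^3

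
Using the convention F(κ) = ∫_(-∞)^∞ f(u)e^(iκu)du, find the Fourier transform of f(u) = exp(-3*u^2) sqrt(3)*sqrt(pi)*exp(-κ^2/12)/3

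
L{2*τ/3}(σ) 2/(3*σ^2)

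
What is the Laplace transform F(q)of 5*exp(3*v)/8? 5/(8*(q - 3))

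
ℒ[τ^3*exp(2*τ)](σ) 6/(σ - 2)^4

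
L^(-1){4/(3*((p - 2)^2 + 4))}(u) 2*exp(2*u)*sin(2*u)/3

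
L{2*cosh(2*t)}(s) 2*s/(s^2-4)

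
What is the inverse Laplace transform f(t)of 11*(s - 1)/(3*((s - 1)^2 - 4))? 11*exp(t)*cosh(2*t)/3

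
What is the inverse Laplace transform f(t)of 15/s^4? 5*t^3/2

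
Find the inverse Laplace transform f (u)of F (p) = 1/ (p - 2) exp (2*u)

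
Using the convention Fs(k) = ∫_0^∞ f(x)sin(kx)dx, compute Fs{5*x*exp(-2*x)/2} 10*k/(k^2 + 4)^2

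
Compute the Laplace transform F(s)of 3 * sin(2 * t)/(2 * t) 3 * atan(2/s)/2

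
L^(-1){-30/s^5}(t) -5*t^4/4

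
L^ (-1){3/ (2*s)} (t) 3/2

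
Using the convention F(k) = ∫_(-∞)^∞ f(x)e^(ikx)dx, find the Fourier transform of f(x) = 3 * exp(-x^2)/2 3 * sqrt(pi) * exp(-k^2/4)/2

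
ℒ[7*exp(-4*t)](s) 7/(s + 4)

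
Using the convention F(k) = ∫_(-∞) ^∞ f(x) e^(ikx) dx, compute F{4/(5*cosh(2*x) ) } 2*pi/(5*cosh(pi*k/4) ) 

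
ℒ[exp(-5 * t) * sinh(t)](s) 1/((s + 5)^2 - 1)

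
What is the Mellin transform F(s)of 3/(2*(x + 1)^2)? -3*pi*(s - 1)/(2*sin(pi*s))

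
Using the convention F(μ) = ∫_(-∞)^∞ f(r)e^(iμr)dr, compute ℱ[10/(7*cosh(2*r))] 5*pi/(7*cosh(pi*μ/4))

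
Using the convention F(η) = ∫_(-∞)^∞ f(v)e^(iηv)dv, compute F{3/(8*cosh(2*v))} 3*pi/(16*cosh(pi*η/4))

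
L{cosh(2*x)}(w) w/(w^2 - 4)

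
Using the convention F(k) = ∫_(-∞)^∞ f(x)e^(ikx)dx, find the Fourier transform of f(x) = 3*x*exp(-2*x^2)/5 3*sqrt(2)*I*sqrt(pi)*k*exp(-k^2/8)/40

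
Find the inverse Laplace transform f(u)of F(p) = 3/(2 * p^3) 3 * u^2/4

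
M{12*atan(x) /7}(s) -6*pi*sec(pi*s/2) /(7*s) 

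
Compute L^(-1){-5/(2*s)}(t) -5/2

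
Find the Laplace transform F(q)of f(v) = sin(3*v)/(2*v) atan(3/q)/2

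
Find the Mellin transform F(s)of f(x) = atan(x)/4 -pi*sec(pi*s/2)/(8*s)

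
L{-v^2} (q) -2/q^3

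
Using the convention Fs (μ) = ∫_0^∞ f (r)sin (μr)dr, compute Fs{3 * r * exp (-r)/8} 3 * μ/ (4 * (μ^2 + 1)^2)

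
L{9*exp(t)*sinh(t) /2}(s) 9/(2*s*(s - 2) ) 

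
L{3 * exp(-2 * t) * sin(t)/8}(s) 3/(8 * ((s + 2)^2 + 1))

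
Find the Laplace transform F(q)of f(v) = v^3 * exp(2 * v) 6/(q - 2)^4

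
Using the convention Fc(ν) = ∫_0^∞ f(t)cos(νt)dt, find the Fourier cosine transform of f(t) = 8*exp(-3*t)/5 24/(5*(ν^2+9))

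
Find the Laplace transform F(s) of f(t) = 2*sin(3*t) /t 2*atan(3/s) 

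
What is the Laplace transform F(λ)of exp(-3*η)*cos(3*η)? (λ + 3)/((λ + 3)^2 + 9)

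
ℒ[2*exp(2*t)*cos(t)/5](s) 2*(s - 2)/(5*((s - 2)^2 + 1))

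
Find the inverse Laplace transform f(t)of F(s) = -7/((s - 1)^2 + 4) -7*exp(t)*sin(2*t)/2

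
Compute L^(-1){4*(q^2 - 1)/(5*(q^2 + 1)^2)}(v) 4*v*cos(v)/5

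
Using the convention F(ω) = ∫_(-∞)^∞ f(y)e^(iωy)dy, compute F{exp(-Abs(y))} 2/(ω^2 + 1)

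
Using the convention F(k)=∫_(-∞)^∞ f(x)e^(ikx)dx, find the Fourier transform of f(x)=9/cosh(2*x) 9*pi/(2*cosh(pi*k/4))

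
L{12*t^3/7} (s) 72/ (7*s^4)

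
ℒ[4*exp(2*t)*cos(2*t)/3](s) 4*(s - 2)/(3*((s - 2)^2 + 4))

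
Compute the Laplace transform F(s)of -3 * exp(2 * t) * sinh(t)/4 -3/(4 * (s - 2)^2 - 4)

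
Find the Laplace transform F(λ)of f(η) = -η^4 -24/λ^5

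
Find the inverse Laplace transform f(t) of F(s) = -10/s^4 -5 * t^3/3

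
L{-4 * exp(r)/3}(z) -4/(3 * z - 3)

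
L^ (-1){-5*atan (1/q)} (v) -5*sin (v)/v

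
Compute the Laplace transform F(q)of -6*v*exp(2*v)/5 -6/(5*(q - 2)^2)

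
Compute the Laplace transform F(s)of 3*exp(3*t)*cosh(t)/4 3*(s - 3)/(4*((s - 3)^2 - 1))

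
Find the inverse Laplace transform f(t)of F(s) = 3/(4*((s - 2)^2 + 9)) exp(2*t)*sin(3*t)/4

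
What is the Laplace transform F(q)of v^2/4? 1/(2 * q^3)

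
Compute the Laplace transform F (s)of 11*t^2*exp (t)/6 11/ (3*(s - 1)^3)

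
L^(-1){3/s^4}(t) t^3/2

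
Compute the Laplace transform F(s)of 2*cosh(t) 2*s/(s^2-1)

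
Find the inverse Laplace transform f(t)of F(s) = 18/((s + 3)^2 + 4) 9*exp(-3*t)*sin(2*t)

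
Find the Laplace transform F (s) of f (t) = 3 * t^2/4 3/ (2 * s^3) 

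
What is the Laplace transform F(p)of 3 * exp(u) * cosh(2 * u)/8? 3 * (p - 1)/(8 * ((p - 1)^2 - 4))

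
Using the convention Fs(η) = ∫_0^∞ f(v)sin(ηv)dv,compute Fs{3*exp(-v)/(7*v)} 3*atan(η)/7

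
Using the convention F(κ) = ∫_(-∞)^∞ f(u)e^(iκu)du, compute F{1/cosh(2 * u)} pi/(2 * cosh(pi * κ/4))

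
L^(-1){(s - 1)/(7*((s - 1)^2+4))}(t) exp(t)*cos(2*t)/7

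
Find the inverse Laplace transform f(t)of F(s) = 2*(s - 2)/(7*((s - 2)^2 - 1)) 2*exp(2*t)*cosh(t)/7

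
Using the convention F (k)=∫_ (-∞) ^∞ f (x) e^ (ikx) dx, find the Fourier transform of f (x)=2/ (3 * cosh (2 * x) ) pi/ (3 * cosh (pi * k/4) ) 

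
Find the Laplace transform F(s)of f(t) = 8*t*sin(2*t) 32*s/(s^2+4)^2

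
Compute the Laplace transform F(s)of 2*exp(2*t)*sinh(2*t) 4/(s*(s - 4))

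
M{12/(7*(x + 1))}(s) 12*pi*csc(pi*s)/7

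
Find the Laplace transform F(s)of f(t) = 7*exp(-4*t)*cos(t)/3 7*(s + 4)/(3*((s + 4)^2 + 1))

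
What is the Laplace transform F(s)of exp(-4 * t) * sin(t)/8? 1/(8 * ((s + 4)^2 + 1))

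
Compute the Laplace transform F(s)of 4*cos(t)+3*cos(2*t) 4*s/(s^2+1)+3*s/(s^2+4)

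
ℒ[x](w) w^(-2)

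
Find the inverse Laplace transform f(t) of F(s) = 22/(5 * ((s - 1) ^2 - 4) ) 11 * exp(t) * sinh(2 * t) /5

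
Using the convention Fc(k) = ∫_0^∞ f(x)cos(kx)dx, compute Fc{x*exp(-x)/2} (1 - k^2)/(2*(k^2 + 1)^2)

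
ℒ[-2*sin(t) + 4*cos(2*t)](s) 4*s/(s^2 + 4) - 2/(s^2 + 1)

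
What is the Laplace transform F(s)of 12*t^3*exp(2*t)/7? 72/(7*(s - 2)^4)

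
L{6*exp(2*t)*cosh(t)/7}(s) 6*(s - 2)/(7*((s - 2)^2 - 1))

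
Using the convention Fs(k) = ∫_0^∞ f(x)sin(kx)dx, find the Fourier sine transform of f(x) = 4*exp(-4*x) 4*k/(k^2 + 16)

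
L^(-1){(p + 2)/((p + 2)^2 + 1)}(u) exp(-2*u)*cos(u)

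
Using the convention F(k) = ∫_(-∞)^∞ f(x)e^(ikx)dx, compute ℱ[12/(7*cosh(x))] 12*pi/(7*cosh(pi*k/2))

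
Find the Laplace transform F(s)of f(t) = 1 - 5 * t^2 1/s - 10/s^3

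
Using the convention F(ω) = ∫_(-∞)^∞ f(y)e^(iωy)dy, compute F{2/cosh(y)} 2 * pi/cosh(pi * ω/2)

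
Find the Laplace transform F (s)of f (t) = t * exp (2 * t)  (s - 2)^ (-2)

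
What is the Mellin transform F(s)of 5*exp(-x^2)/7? 5*gamma(s/2)/14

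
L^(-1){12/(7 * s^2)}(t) 12 * t/7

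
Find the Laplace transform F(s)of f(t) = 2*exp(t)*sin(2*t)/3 4/(3*((s - 1)^2 + 4))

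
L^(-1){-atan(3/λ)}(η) -sin(3*η)/η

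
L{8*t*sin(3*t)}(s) 48*s/(s^2 + 9)^2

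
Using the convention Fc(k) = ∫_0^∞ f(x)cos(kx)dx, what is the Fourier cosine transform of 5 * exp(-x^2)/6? 5 * sqrt(pi) * exp(-k^2/4)/12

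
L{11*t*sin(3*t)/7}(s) 66*s/(7*(s^2 + 9)^2)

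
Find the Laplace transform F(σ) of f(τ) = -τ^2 -2/σ^3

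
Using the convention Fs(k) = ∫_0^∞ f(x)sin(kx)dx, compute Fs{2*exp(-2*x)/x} 2*atan(k/2)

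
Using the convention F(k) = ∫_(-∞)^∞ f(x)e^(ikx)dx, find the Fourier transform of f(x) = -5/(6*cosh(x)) -5*pi/(6*cosh(pi*k/2))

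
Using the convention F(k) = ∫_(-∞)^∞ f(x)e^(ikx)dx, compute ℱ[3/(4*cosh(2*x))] 3*pi/(8*cosh(pi*k/4))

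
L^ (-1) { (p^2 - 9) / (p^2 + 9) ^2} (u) u*cos (3*u) 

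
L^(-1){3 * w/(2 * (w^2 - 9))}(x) 3 * cosh(3 * x)/2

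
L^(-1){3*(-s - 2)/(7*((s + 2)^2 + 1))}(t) -3*exp(-2*t)*cos(t)/7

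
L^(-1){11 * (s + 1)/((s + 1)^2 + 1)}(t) 11 * exp(-t) * cos(t)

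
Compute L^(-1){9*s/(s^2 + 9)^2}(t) 3*t*sin(3*t)/2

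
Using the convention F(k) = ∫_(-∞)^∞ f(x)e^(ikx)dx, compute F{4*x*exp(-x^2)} 2*I*sqrt(pi)*k*exp(-k^2/4)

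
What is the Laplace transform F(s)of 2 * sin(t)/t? 2 * atan(1/s)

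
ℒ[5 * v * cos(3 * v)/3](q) 5 * (q^2 - 9)/(3 * (q^2 + 9)^2)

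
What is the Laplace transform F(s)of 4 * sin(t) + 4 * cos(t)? 4/(s^2 + 1) + 4 * s/(s^2 + 1)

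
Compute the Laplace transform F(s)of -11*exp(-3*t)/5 -11/(5*s + 15)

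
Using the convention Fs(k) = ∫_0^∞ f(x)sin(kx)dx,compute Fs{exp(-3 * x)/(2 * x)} atan(k/3)/2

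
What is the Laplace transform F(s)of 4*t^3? 24/s^4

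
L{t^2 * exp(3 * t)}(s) 2/(s - 3)^3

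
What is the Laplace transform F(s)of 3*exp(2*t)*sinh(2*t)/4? 3/(2*s*(s - 4))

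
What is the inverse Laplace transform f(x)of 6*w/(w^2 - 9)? 6*cosh(3*x)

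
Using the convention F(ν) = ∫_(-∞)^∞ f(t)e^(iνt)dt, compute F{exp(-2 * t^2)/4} sqrt(2) * sqrt(pi) * exp(-ν^2/8)/8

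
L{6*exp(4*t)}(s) 6/(s - 4)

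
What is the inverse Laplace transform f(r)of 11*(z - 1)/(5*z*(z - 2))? 11*exp(r)*cosh(r)/5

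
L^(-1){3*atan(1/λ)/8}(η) 3*sin(η)/(8*η)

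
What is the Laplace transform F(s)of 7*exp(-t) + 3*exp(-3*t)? 7/(s + 1) + 3/(s + 3)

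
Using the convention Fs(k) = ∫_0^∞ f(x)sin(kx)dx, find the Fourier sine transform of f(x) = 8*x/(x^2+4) 4*pi*exp(-2*k)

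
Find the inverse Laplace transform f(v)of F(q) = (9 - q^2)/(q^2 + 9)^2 -v * cos(3 * v)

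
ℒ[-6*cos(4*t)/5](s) -6*s/(5*s^2+80)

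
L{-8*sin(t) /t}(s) -8*atan(1/s) 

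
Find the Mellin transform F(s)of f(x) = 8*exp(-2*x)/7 2^(3 - s)*gamma(s)/7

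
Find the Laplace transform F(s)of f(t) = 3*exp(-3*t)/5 3/(5*(s + 3))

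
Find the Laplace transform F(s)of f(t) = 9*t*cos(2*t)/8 9*(s^2 - 4)/(8*(s^2 + 4)^2)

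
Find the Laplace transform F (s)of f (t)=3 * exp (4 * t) 3/ (s - 4)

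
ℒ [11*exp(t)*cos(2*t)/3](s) 11*(s - 1)/(3*((s - 1)^2 + 4))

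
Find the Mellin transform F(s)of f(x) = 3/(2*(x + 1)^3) 3*pi*(s - 2)*(s - 1)/(4*sin(pi*s))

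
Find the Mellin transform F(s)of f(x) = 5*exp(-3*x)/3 5*gamma(s)/(3*3^s)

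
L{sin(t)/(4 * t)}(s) atan(1/s)/4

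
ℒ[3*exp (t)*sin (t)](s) 3/ ( (s - 1)^2+1)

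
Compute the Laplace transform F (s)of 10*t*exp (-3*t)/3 10/ (3*(s + 3)^2)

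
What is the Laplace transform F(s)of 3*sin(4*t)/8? 3/(2*(s^2 + 16))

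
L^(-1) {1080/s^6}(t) 9 * t^5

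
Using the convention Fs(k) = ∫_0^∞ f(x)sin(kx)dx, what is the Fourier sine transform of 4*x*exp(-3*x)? 24*k/(k^2 + 9)^2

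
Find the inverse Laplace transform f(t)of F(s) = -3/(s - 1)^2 -3*t*exp(t)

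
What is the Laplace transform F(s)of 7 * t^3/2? 21/s^4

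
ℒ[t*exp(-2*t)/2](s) 1/(2*(s + 2)^2)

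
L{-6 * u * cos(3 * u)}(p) 6 * (9 - p^2)/(p^2 + 9)^2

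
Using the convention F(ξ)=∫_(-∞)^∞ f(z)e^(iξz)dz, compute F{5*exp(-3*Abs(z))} 30/(ξ^2 + 9)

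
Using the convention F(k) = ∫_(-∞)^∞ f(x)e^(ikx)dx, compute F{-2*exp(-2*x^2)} -sqrt(2)*sqrt(pi)*exp(-k^2/8)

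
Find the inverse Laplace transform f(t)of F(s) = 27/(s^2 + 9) 9*sin(3*t)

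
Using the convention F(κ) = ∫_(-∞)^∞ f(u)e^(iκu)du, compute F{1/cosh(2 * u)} pi/(2 * cosh(pi * κ/4))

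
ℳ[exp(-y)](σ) gamma(σ)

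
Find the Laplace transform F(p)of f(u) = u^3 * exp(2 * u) 6/(p - 2)^4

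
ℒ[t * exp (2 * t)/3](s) 1/ (3 * (s - 2)^2)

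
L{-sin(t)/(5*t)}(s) -atan(1/s)/5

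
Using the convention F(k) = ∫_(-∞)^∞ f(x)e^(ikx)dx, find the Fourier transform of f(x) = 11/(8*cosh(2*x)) 11*pi/(16*cosh(pi*k/4))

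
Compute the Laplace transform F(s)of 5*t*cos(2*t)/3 5*(s^2 - 4)/(3*(s^2+4)^2)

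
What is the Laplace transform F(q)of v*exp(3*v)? (q - 3)^(-2)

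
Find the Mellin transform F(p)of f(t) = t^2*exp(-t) gamma(p + 2)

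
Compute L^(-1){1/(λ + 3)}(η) exp(-3 * η)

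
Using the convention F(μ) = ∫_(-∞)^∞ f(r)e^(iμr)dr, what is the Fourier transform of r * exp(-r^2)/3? I * sqrt(pi) * μ * exp(-μ^2/4)/6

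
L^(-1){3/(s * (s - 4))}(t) 3 * exp(2 * t) * sinh(2 * t)/2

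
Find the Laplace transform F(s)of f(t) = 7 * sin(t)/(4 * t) 7 * atan(1/s)/4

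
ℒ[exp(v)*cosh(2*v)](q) (q - 1)/((q - 1)^2 - 4)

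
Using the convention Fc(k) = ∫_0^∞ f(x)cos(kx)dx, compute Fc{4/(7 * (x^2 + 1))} 2 * pi * exp(-k)/7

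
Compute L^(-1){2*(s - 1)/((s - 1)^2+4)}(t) 2*exp(t)*cos(2*t)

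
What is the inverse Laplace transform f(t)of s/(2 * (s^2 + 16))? cos(4 * t)/2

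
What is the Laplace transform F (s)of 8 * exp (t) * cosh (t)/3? 8 * (s - 1)/ (3 * s * (s - 2))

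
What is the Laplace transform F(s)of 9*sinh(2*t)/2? 9/(s^2-4)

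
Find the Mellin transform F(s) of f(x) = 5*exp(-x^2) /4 5*gamma(s/2) /8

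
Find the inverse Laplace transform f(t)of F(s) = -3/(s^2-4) -3 * sinh(2 * t)/2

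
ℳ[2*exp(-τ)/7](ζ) 2*gamma(ζ)/7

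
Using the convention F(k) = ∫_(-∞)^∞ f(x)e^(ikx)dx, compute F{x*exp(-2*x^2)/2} sqrt(2)*I*sqrt(pi)*k*exp(-k^2/8)/16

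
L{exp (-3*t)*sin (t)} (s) 1/ ( (s + 3)^2 + 1)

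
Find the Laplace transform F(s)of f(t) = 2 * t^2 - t 4/s^3 - 1/s^2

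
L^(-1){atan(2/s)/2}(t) sin(2 * t)/(2 * t)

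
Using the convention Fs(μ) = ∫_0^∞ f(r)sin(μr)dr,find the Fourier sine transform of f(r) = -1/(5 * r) -pi/10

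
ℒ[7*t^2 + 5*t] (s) 14/s^3 + 5/s^2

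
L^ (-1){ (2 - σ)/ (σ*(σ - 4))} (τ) -exp (2*τ)*cosh (2*τ)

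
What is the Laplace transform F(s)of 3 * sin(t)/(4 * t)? 3 * atan(1/s)/4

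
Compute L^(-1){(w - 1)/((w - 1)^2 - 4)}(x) exp(x)*cosh(2*x)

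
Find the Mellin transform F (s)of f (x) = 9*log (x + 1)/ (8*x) -9*pi*csc (pi*s)/ (8*s - 8)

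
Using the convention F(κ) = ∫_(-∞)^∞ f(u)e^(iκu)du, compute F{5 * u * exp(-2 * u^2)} 5 * sqrt(2) * I * sqrt(pi) * κ * exp(-κ^2/8)/8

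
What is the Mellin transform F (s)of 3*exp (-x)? 3*gamma (s)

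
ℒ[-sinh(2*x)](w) -2/(w^2 - 4) 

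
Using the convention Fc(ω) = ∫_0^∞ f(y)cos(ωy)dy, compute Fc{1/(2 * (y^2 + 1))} pi * exp(-ω)/4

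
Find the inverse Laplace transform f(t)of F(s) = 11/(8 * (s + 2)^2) 11 * t * exp(-2 * t)/8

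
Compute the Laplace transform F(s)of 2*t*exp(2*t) 2/(s - 2)^2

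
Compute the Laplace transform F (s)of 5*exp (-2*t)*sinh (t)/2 5/ (2*( (s + 2)^2-1))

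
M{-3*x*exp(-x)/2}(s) -3*gamma(s + 1)/2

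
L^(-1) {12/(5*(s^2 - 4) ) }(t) 6*sinh(2*t) /5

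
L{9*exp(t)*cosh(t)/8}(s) 9*(s - 1)/(8*s*(s - 2))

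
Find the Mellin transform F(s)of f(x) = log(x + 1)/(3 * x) -pi * csc(pi * s)/(3 * s - 3)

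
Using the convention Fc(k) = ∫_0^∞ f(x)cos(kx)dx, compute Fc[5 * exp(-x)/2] 5/(2 * (k^2 + 1))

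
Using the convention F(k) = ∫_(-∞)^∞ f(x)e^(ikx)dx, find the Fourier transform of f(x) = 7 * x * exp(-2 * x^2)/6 7 * sqrt(2) * I * sqrt(pi) * k * exp(-k^2/8)/48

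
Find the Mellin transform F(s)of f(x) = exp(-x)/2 gamma(s)/2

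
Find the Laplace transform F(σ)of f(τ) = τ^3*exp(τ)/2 3/(σ - 1)^4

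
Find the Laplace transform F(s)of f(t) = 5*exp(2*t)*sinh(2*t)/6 5/(3*s*(s - 4))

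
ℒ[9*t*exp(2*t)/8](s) 9/(8*(s - 2)^2)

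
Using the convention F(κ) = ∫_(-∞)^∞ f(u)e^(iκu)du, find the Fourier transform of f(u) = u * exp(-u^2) I * sqrt(pi) * κ * exp(-κ^2/4)/2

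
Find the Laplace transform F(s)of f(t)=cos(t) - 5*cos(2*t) s/(s^2 + 1) - 5*s/(s^2 + 4)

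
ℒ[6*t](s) 6/s^2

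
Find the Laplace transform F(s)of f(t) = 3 3/s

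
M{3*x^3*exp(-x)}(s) 3*gamma(s + 3)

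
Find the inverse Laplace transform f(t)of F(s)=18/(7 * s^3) 9 * t^2/7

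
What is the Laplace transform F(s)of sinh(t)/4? 1/(4*(s^2 - 1))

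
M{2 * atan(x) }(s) -pi * sec(pi * s/2) /s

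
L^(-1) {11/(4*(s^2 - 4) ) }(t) 11*sinh(2*t) /8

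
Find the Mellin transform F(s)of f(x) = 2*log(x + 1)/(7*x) -2*pi*csc(pi*s)/(7*s - 7)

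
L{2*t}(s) 2/s^2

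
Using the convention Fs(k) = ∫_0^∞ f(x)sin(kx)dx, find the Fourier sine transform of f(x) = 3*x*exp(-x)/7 6*k/(7*(k^2 + 1)^2)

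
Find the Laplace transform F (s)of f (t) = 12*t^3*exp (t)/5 72/ (5*(s - 1)^4)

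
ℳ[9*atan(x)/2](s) -9*pi*sec(pi*s/2)/(4*s)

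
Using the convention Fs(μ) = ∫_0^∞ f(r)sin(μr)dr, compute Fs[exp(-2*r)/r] atan(μ/2)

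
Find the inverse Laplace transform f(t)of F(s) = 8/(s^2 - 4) 4 * sinh(2 * t)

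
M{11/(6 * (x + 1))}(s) 11 * pi * csc(pi * s)/6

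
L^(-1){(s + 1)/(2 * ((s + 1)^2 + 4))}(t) exp(-t) * cos(2 * t)/2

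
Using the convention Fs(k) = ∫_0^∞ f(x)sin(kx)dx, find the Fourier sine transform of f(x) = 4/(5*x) 2*pi/5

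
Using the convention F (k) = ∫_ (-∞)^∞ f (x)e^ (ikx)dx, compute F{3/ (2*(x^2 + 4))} 3*pi*exp (-2*Abs (k))/4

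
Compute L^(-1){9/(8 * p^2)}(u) 9 * u/8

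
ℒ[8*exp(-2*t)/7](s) 8/(7*(s + 2))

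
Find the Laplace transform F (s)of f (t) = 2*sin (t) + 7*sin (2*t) 14/ (s^2 + 4) + 2/ (s^2 + 1)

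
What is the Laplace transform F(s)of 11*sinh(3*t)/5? 33/(5*(s^2 - 9))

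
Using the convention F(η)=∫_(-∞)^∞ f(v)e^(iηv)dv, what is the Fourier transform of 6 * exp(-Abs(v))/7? 12/(7 * (η^2 + 1))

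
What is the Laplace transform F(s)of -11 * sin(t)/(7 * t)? -11 * atan(1/s)/7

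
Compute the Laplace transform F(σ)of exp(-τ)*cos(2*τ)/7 (σ + 1)/(7*((σ + 1)^2 + 4))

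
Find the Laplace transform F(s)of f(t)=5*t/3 5/(3*s^2)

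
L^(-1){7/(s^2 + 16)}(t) 7*sin(4*t)/4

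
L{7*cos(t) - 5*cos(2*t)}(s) 7*s/(s^2 + 1) - 5*s/(s^2 + 4)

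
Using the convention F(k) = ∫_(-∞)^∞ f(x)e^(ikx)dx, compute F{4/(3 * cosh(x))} 4 * pi/(3 * cosh(pi * k/2))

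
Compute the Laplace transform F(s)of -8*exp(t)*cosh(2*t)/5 8*(1 - s)/(5*((s - 1)^2 - 4))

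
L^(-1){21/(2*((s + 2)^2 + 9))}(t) 7*exp(-2*t)*sin(3*t)/2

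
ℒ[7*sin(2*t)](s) 14/(s^2 + 4)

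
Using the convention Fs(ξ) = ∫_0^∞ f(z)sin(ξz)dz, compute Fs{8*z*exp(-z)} 16*ξ/(ξ^2 + 1)^2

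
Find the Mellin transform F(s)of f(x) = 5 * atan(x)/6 -5 * pi * sec(pi * s/2)/(12 * s)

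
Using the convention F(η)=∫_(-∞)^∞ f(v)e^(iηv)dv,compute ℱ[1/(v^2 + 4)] pi*exp(-2*Abs(η))/2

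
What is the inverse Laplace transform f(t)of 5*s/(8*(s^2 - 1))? 5*cosh(t)/8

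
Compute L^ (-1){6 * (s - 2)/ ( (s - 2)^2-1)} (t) 6 * exp (2 * t) * cosh (t)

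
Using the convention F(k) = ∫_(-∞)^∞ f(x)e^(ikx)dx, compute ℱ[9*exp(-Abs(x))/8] 9/(4*(k^2 + 1))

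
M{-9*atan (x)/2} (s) 9*pi*sec (pi*s/2)/ (4*s)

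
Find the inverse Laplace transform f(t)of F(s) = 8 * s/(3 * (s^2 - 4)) 8 * cosh(2 * t)/3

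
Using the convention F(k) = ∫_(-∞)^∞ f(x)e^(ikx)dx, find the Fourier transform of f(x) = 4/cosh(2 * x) 2 * pi/cosh(pi * k/4)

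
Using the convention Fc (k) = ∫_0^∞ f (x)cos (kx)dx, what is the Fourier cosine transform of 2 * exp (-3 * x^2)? sqrt (3) * sqrt (pi) * exp (-k^2/12)/3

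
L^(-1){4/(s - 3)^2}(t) 4*t*exp(3*t)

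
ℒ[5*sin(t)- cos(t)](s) 5/(s^2+1)- s/(s^2+1)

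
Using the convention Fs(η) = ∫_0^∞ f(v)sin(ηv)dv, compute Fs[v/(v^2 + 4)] pi*exp(-2*η)/2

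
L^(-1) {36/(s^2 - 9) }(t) 12*sinh(3*t) 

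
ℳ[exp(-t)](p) gamma(p)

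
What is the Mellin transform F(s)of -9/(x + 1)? -9*pi*csc(pi*s)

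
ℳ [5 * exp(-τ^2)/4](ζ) 5 * gamma(ζ/2)/8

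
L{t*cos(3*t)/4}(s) (s^2 - 9)/(4*(s^2 + 9)^2)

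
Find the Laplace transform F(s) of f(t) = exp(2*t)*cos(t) (s - 2) /((s - 2) ^2 + 1) 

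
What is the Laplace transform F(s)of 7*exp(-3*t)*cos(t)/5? 7*(s + 3)/(5*((s + 3)^2 + 1))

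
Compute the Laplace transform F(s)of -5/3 -5/(3 * s)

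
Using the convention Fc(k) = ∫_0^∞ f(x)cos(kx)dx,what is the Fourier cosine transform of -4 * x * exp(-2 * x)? 4 * (k^2 - 4)/(k^2 + 4)^2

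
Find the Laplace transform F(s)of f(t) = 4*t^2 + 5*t 8/s^3 + 5/s^2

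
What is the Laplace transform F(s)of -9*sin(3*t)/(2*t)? -9*atan(3/s)/2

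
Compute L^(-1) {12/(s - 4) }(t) 12 * exp(4 * t) 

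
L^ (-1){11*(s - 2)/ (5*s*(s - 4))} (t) 11*exp (2*t)*cosh (2*t)/5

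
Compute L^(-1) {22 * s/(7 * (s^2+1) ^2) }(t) 11 * t * sin(t) /7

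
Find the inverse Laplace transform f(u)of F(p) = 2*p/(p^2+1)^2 u*sin(u)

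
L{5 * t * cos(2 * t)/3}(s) 5 * (s^2 - 4)/(3 * (s^2 + 4)^2)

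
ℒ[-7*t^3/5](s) -42/(5*s^4)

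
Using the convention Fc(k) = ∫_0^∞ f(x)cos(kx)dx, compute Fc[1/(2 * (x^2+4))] pi * exp(-2 * k)/8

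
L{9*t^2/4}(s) 9/(2*s^3)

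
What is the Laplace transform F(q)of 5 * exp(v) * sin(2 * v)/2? 5/((q - 1)^2 + 4)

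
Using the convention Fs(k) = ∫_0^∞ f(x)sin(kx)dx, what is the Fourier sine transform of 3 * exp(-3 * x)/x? 3 * atan(k/3)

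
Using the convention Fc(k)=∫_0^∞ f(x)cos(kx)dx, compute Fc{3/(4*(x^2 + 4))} 3*pi*exp(-2*k)/16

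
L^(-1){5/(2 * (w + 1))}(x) 5 * exp(-x)/2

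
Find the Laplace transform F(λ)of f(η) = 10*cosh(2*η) 10*λ/(λ^2 - 4)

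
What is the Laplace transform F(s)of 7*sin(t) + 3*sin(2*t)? 7/(s^2 + 1) + 6/(s^2 + 4)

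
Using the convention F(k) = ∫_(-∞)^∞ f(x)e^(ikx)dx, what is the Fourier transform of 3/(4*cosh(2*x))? 3*pi/(8*cosh(pi*k/4))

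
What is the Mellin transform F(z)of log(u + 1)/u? -pi*csc(pi*z)/(z - 1)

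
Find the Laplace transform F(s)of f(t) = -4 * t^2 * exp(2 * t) -8/(s - 2)^3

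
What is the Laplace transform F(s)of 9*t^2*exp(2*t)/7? 18/(7*(s - 2)^3)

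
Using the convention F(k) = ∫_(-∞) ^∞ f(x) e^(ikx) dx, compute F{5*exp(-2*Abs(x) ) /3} 20/(3*(k^2 + 4) ) 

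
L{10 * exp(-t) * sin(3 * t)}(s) 30/((s + 1)^2 + 9)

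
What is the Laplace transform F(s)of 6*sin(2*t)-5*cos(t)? 12/(s^2 + 4)-5*s/(s^2 + 1)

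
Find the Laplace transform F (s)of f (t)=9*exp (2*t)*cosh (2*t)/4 9*(s - 2)/ (4*s*(s - 4))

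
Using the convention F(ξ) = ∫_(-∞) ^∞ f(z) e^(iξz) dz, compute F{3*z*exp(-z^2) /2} 3*I*sqrt(pi)*ξ*exp(-ξ^2/4) /4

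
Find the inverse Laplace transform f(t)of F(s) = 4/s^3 2*t^2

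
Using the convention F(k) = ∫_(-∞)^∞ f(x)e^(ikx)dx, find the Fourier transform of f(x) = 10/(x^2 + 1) 10*pi*exp(-Abs(k))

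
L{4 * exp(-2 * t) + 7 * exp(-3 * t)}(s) 7/(s + 3) + 4/(s + 2)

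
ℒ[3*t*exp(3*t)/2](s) 3/(2*(s - 3)^2)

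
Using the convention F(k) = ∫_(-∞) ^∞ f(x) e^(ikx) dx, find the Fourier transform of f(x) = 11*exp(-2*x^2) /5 11*sqrt(2)*sqrt(pi)*exp(-k^2/8) /10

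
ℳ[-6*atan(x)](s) 3*pi*sec(pi*s/2)/s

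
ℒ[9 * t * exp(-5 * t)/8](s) 9/(8 * (s + 5)^2)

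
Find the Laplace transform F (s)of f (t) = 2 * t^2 4/s^3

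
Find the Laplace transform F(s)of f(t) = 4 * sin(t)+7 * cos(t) 7 * s/(s^2+1)+4/(s^2+1)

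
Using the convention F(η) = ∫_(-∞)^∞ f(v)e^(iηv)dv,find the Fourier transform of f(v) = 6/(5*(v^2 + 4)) 3*pi*exp(-2*Abs(η))/5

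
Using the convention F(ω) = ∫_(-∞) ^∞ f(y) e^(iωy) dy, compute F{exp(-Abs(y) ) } 2/(ω^2 + 1) 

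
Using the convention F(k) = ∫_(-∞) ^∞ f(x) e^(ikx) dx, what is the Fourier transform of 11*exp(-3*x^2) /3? 11*sqrt(3)*sqrt(pi)*exp(-k^2/12) /9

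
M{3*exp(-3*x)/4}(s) 3^(1 - s)*gamma(s)/4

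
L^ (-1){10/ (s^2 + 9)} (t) 10*sin (3*t)/3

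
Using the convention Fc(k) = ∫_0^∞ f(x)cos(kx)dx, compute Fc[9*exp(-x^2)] 9*sqrt(pi)*exp(-k^2/4)/2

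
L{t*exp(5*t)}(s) (s - 5)^(-2)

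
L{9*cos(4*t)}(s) 9*s/(s^2 + 16)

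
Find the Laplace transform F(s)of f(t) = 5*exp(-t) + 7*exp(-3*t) 7/(s + 3) + 5/(s + 1)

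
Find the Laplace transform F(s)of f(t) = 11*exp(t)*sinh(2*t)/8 11/(4*((s - 1)^2 - 4))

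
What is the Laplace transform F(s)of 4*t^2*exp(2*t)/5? 8/(5*(s - 2)^3)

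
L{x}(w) w^(-2)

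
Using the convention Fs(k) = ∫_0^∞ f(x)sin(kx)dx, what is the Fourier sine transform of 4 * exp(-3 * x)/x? 4 * atan(k/3)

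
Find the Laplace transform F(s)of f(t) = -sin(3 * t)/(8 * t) -atan(3/s)/8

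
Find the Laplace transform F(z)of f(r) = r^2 2/z^3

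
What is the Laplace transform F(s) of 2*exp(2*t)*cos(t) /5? 2*(s - 2) /(5*((s - 2) ^2 + 1) ) 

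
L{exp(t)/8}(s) 1/(8 * (s - 1))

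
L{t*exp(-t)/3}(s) 1/(3*(s + 1)^2)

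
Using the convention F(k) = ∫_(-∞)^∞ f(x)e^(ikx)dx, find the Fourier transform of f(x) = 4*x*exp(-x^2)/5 2*I*sqrt(pi)*k*exp(-k^2/4)/5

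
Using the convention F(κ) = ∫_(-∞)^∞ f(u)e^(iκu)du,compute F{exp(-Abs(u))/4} 1/(2*(κ^2 + 1))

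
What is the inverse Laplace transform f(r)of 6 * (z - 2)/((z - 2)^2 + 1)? 6 * exp(2 * r) * cos(r)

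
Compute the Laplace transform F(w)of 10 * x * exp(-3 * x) 10/(w + 3)^2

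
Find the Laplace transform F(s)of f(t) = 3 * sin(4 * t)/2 6/(s^2 + 16)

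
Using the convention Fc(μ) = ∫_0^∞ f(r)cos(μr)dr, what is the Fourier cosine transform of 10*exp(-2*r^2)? 5*sqrt(2)*sqrt(pi)*exp(-μ^2/8)/2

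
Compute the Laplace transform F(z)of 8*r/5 8/(5*z^2)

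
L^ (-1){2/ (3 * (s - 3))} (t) 2 * exp (3 * t)/3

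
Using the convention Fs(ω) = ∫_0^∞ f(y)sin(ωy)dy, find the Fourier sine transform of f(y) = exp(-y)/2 ω/(2*(ω^2 + 1))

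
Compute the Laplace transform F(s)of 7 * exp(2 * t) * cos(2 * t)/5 7 * (s - 2)/(5 * ((s - 2)^2 + 4))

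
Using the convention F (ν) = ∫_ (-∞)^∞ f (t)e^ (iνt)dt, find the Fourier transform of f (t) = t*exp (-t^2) I*sqrt (pi)*ν*exp (-ν^2/4)/2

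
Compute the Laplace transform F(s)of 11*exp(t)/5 11/(5*(s - 1))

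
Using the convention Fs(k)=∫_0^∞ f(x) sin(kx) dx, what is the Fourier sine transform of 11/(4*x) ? 11*pi/8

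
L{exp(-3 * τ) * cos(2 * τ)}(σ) (σ + 3)/((σ + 3)^2 + 4)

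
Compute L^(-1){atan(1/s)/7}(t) sin(t)/(7 * t)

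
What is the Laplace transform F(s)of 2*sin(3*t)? 6/(s^2 + 9)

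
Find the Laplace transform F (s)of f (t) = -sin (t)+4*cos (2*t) 4*s/ (s^2+4) - 1/ (s^2+1)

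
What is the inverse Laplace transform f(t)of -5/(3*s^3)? -5*t^2/6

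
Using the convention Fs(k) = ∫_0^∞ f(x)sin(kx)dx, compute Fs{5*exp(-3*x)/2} 5*k/(2*(k^2+9))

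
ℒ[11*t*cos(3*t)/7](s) 11*(s^2 - 9)/(7*(s^2 + 9)^2)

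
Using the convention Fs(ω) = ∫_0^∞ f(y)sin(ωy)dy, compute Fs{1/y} pi/2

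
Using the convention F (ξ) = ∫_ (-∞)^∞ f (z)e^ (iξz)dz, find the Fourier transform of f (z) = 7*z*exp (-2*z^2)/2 7*sqrt (2)*I*sqrt (pi)*ξ*exp (-ξ^2/8)/16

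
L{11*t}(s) 11/s^2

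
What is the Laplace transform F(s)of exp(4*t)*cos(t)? (s - 4)/((s - 4)^2 + 1)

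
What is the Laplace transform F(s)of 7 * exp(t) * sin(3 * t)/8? 21/(8 * ((s - 1)^2 + 9))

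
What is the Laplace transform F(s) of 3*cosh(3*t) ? 3*s/(s^2-9) 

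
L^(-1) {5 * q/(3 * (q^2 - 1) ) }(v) 5 * cosh(v) /3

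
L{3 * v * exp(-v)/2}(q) 3/(2 * (q + 1)^2)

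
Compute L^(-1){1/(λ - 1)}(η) exp(η)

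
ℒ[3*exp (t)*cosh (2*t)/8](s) 3*(s - 1)/ (8*( (s - 1)^2-4))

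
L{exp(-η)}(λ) 1/(λ + 1)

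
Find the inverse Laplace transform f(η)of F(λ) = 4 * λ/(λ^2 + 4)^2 η * sin(2 * η)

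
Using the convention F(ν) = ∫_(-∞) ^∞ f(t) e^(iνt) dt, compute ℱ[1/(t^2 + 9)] pi*exp(-3*Abs(ν) ) /3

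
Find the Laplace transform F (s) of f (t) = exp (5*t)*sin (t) 1/ ( (s - 5) ^2 + 1) 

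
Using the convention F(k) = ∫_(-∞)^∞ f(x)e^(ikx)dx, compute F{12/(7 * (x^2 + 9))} 4 * pi * exp(-3 * Abs(k))/7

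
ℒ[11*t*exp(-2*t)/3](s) 11/(3*(s + 2)^2)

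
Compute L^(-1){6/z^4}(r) r^3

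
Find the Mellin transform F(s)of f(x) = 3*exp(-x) 3*gamma(s)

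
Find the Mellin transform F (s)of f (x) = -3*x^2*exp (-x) -3*gamma (s + 2)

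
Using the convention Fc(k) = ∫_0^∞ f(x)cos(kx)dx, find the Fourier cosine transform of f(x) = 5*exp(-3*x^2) 5*sqrt(3)*sqrt(pi)*exp(-k^2/12)/6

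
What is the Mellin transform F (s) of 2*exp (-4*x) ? 2^ (1 - 2*s)*gamma (s) 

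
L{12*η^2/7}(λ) 24/(7*λ^3) 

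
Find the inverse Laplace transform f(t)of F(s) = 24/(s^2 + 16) 6*sin(4*t)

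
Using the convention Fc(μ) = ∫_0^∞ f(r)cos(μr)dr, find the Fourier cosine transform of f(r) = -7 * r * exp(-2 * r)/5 7 * (μ^2 - 4)/(5 * (μ^2 + 4)^2)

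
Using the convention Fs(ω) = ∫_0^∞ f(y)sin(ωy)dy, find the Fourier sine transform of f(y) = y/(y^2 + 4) pi * exp(-2 * ω)/2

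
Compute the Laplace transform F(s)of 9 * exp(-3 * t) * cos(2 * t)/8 9 * (s + 3)/(8 * ((s + 3)^2 + 4))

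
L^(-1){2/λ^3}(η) η^2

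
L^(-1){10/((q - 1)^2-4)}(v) 5 * exp(v) * sinh(2 * v)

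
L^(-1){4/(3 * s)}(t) 4/3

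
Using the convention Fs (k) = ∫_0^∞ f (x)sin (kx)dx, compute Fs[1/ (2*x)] pi/4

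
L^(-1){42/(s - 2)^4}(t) 7 * t^3 * exp(2 * t)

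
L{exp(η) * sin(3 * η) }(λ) 3/((λ - 1) ^2+9) 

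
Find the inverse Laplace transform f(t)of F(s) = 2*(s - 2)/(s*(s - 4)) 2*exp(2*t)*cosh(2*t)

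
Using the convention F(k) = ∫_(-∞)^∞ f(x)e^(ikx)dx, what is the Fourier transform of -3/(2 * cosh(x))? -3 * pi/(2 * cosh(pi * k/2))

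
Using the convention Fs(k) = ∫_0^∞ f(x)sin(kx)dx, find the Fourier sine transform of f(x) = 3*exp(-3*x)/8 3*k/(8*(k^2+9))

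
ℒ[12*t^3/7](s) 72/(7*s^4)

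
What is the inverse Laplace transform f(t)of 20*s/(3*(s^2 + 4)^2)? 5*t*sin(2*t)/3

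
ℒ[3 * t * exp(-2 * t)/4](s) 3/(4 * (s+2)^2)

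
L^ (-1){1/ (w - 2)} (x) exp (2*x)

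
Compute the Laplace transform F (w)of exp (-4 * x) 1/ (w + 4)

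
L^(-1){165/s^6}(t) 11 * t^5/8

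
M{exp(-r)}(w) gamma(w)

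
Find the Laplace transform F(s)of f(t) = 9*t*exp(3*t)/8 9/(8*(s - 3)^2)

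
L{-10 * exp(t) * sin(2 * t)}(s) -20/((s - 1)^2 + 4)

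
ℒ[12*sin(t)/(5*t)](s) 12*atan(1/s)/5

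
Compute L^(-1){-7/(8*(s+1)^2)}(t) -7*t*exp(-t)/8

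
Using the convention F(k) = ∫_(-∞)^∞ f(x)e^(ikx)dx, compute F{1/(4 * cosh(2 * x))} pi/(8 * cosh(pi * k/4))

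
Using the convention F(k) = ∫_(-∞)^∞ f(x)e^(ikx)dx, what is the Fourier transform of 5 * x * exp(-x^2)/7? 5 * I * sqrt(pi) * k * exp(-k^2/4)/14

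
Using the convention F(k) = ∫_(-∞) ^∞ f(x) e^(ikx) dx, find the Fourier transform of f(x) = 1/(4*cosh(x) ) pi/(4*cosh(pi*k/2) ) 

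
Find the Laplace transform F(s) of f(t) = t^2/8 1/(4*s^3) 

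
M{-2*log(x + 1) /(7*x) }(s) 2*pi*csc(pi*s) /(7*(s - 1) ) 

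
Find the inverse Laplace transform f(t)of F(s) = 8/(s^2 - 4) 4 * sinh(2 * t)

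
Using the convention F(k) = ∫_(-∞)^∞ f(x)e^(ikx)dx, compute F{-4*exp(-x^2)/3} -4*sqrt(pi)*exp(-k^2/4)/3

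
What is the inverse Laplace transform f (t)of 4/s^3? 2 * t^2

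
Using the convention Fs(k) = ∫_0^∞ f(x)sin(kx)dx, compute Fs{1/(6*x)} pi/12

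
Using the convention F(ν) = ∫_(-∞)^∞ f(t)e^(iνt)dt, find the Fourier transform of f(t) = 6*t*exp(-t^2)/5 3*I*sqrt(pi)*ν*exp(-ν^2/4)/5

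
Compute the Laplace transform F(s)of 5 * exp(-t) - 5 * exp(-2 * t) 5/(s + 1) - 5/(s + 2)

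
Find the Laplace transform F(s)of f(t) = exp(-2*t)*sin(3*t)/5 3/(5*((s+2)^2+9))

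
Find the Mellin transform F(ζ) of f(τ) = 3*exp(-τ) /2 3*gamma(ζ) /2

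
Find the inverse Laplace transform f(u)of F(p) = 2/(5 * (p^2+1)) 2 * sin(u)/5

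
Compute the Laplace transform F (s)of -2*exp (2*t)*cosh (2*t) 2*(2 - s)/ (s*(s - 4))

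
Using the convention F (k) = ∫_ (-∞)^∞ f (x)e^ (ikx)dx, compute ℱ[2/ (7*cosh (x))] 2*pi/ (7*cosh (pi*k/2))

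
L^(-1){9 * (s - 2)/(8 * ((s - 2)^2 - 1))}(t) 9 * exp(2 * t) * cosh(t)/8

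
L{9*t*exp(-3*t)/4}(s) 9/(4*(s+3)^2)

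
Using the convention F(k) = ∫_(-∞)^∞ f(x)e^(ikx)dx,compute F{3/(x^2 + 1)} 3*pi*exp(-Abs(k))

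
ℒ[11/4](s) 11/(4*s)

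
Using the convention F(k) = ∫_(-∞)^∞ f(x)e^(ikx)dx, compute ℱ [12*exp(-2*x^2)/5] 6*sqrt(2)*sqrt(pi)*exp(-k^2/8)/5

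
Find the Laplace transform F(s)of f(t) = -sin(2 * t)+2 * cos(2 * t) 2 * s/(s^2+4) - 2/(s^2+4)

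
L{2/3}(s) 2/(3 * s)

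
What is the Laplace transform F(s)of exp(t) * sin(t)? 1/((s - 1)^2 + 1)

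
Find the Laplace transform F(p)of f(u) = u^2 2/p^3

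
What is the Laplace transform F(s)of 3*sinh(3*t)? 9/(s^2 - 9)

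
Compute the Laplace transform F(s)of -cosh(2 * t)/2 -s/(2 * s^2 - 8)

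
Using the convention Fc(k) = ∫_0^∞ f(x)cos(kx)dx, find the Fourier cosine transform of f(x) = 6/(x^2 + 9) pi*exp(-3*k)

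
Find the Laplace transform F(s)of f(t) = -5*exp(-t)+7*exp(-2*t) 7/(s+2)-5/(s+1)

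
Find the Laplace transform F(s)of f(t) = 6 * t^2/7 12/(7 * s^3)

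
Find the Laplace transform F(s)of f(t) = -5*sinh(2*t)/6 -5/(3*s^2 - 12)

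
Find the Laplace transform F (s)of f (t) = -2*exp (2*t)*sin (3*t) -6/ ( (s - 2)^2 + 9)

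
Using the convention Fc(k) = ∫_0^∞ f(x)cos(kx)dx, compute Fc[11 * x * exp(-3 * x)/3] 11 * (9 - k^2)/(3 * (k^2 + 9)^2)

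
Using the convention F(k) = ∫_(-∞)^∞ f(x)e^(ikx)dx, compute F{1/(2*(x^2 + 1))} pi*exp(-Abs(k))/2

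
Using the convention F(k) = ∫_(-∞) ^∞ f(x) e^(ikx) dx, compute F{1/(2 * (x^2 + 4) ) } pi * exp(-2 * Abs(k) ) /4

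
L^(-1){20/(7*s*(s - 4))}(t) 10*exp(2*t)*sinh(2*t)/7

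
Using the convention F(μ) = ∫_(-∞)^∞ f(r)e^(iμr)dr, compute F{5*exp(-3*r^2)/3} 5*sqrt(3)*sqrt(pi)*exp(-μ^2/12)/9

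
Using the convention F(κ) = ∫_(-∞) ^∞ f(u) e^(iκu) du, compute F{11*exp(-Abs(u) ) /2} 11/(κ^2+1) 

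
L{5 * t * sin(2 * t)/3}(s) 20 * s/(3 * (s^2+4)^2)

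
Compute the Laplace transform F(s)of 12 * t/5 12/(5 * s^2)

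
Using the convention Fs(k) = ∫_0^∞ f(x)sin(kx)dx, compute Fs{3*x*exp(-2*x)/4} 3*k/(k^2 + 4)^2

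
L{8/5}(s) 8/(5*s)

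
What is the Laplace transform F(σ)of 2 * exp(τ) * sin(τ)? 2/((σ - 1)^2 + 1)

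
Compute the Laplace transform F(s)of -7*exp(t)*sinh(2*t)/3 -14/(3*(s - 1)^2 - 12)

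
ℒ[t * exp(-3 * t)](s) (s + 3)^(-2)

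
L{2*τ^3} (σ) 12/σ^4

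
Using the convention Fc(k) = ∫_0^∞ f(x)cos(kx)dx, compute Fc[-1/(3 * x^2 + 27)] -pi * exp(-3 * k)/18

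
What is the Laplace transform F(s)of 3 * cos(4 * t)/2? 3 * s/(2 * (s^2 + 16))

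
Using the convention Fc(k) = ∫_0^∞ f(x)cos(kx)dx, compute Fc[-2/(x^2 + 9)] -pi * exp(-3 * k)/3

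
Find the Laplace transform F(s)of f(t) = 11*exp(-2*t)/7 11/(7*(s + 2))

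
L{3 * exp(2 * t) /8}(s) 3/(8 * (s - 2) ) 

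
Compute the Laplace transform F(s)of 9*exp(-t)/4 9/(4*(s + 1))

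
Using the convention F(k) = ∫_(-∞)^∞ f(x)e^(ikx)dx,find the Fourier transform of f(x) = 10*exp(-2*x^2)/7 5*sqrt(2)*sqrt(pi)*exp(-k^2/8)/7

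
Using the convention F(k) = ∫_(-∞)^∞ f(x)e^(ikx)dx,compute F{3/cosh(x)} 3*pi/cosh(pi*k/2)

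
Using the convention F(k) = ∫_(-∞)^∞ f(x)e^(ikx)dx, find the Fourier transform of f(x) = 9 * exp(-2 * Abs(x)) 36/(k^2 + 4)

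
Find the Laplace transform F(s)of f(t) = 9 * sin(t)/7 9/(7 * (s^2 + 1))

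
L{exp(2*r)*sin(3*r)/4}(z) 3/(4*((z - 2)^2 + 9))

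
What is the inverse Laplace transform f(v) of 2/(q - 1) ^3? v^2*exp(v) 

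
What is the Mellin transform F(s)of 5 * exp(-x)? 5 * gamma(s)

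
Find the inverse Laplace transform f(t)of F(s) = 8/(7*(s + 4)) 8*exp(-4*t)/7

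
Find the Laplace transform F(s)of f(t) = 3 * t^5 360/s^6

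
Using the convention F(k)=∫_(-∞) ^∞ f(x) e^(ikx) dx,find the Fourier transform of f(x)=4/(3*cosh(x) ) 4*pi/(3*cosh(pi*k/2) ) 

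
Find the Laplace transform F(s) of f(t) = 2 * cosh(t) 2 * s/(s^2 - 1) 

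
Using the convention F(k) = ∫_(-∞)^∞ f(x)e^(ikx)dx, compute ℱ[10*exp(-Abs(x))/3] 20/(3*(k^2 + 1))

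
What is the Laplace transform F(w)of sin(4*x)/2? 2/(w^2 + 16)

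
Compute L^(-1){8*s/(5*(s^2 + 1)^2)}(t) 4*t*sin(t)/5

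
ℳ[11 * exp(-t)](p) 11 * gamma(p)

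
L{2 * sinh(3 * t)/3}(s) 2/(s^2 - 9)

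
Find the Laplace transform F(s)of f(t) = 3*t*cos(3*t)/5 3*(s^2 - 9)/(5*(s^2 + 9)^2)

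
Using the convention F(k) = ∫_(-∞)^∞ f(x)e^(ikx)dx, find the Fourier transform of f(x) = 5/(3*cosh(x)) 5*pi/(3*cosh(pi*k/2))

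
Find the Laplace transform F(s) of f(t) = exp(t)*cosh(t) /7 (s - 1) /(7*s*(s - 2) ) 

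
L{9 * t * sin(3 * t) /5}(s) 54 * s/(5 * (s^2+9) ^2) 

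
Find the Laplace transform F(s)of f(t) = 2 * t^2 4/s^3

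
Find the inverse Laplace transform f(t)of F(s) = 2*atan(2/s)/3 2*sin(2*t)/(3*t)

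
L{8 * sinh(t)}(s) 8/(s^2 - 1)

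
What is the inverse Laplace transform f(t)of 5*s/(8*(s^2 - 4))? 5*cosh(2*t)/8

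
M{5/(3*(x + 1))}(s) 5*pi*csc(pi*s)/3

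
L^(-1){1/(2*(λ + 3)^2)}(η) η*exp(-3*η)/2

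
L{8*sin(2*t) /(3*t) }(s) 8*atan(2/s) /3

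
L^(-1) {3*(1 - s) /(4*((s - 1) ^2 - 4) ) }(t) -3*exp(t)*cosh(2*t) /4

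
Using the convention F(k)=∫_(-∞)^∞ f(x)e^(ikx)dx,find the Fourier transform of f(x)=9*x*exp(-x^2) 9*I*sqrt(pi)*k*exp(-k^2/4)/2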